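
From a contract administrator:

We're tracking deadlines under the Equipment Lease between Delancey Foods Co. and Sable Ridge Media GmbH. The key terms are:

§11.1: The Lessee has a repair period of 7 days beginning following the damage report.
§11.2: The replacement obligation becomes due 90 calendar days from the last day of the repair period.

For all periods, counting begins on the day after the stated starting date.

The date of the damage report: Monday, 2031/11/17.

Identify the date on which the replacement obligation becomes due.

2032/02/22

Adding 7 calendar days to 2031/11/17 gives 2031/11/24, which is the last day of the repair period.
The date on which the replacement obligation becomes due: 90 calendar days after 2031/11/24 is 2032/02/22.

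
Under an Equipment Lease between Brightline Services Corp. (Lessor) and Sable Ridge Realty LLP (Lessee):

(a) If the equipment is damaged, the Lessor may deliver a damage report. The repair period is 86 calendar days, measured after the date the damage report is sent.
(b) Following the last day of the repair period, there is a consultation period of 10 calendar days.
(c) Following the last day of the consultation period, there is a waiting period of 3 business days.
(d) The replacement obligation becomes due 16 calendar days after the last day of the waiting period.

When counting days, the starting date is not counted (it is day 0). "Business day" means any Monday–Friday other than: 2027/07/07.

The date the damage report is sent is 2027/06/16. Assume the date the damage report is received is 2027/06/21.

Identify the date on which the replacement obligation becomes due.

2027/10/09

Adding 86 calendar days to 2027/06/16 gives 2027/09/10, which is the last day of the repair period.
The last day of the consultation period: 2027/09/10 + 10 days = 2027/09/20.
The last day of the waiting period: counting 3 business days from Monday, 2027/09/20 (Sep 21, Sep 22, Sep 23, skipping weekends) reaches Thursday, 2027/09/23.
Adding 16 calendar days to 2027/09/23 gives 2027/10/09, which is the date on which the replacement obligation becomes due.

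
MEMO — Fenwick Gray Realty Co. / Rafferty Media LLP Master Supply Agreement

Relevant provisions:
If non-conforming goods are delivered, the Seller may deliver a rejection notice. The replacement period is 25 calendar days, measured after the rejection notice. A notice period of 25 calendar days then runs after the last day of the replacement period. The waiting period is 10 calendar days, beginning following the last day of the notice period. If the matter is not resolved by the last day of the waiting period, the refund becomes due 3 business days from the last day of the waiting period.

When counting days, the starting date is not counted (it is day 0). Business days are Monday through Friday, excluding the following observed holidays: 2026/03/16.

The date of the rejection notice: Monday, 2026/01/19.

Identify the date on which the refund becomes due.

2026/03/25

The last day of the replacement period: 25 calendar days after 2026/01/19 is 2026/02/13.
Adding 25 calendar days to 2026/02/13 gives 2026/03/10, which is the last day of the notice period.
Adding 10 calendar days to 2026/03/10 gives 2026/03/20, which is the last day of the waiting period.
From Friday, 2026/03/20, 3 business days (Mar 23, Mar 24, Mar 25, skipping weekends) brings us to Wednesday, 2026/03/25, which is the date on which the refund becomes due.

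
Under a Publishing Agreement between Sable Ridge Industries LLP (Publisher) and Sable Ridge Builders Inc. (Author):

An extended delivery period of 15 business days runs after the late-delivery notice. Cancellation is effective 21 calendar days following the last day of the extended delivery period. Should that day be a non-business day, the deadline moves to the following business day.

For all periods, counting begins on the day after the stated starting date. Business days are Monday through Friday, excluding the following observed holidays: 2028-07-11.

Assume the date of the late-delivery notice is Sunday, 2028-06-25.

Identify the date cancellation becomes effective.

2028-08-07

The last day of the extended delivery period: 15 business days after Sunday, 2028-06-25, skipping weekends and the listed holiday on Jul 11 — Jun 26, Jun 27, Jun 28, Jun 29, …, Jul 13, Jul 14, Jul 17 — lands on Monday, 2028-07-17.
Adding 21 calendar days to 2028-07-17 gives 2028-08-07, which is the date cancellation becomes effective. 2028-08-07 is a Monday and is not a listed holiday, so no roll-forward applies.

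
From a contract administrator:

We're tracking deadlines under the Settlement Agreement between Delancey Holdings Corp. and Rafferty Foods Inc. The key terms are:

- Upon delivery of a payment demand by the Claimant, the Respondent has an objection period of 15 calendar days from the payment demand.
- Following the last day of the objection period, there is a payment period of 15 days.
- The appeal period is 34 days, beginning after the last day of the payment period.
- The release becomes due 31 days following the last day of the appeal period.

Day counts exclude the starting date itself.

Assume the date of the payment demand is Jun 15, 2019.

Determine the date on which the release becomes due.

The last day of the objection period: Jun 15, 2019 + 15 days = Jun 30, 2019.
The last day of the payment period: 15 calendar days after Jun 30, 2019 is Jul 15, 2019.
The last day of the appeal period: Jul 15, 2019 + 34 days = Aug 18, 2019.
The date on which the release becomes due: 31 calendar days after Aug 18, 2019 is Sep 18, 2019.

Sep 18, 2019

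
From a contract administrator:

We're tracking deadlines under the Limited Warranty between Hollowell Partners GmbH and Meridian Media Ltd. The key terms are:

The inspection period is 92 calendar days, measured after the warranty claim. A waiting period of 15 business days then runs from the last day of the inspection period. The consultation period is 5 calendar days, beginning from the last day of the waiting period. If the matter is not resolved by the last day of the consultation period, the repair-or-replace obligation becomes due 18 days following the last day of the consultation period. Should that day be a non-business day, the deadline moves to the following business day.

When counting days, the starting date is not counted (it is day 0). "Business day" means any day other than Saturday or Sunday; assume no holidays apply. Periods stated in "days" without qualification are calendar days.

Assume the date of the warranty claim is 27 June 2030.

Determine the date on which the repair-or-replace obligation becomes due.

11 November 2030

Adding 92 calendar days to 27 June 2030 gives 27 September 2030, which is the last day of the inspection period.
The last day of the waiting period: counting 15 business days from Friday, 27 September 2030 (Sep 30, Oct 1, Oct 2, Oct 3, …, Oct 16, Oct 17, Oct 18, skipping weekends) reaches Friday, 18 October 2030.
The last day of the consultation period: 5 calendar days after 18 October 2030 is 23 October 2030.
The date on which the repair-or-replace obligation becomes due: 23 October 2030 + 18 days = 10 November 2030. That falls on a Sunday, so it rolls to the next business day, Monday, 11 November 2030.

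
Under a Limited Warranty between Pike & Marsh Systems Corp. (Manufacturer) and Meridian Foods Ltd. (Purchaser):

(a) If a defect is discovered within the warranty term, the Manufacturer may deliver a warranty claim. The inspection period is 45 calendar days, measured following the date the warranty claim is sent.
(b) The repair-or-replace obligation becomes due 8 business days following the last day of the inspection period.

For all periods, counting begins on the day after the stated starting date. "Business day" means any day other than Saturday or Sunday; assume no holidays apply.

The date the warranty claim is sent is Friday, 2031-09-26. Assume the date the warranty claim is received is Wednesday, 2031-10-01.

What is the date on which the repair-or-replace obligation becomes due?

Adding 45 calendar days to 2031-09-26 gives 2031-11-10, which is the last day of the inspection period.
The date on which the repair-or-replace obligation becomes due: 8 business days after Monday, 2031-11-10, skipping weekends — Nov 11, Nov 12, Nov 13, Nov 14, Nov 17, Nov 18, Nov 19, Nov 20 — lands on Thursday, 2031-11-20.

2031-11-20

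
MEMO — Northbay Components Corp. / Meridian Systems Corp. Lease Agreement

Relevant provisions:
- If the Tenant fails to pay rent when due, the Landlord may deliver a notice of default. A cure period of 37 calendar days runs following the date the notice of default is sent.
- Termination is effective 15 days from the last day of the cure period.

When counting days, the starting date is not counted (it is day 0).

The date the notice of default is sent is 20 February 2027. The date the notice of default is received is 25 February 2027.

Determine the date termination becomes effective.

Adding 37 calendar days to 20 February 2027 gives 29 March 2027, which is the last day of the cure period.
The date termination becomes effective: 15 calendar days after 29 March 2027 is 13 April 2027.

13 April 2027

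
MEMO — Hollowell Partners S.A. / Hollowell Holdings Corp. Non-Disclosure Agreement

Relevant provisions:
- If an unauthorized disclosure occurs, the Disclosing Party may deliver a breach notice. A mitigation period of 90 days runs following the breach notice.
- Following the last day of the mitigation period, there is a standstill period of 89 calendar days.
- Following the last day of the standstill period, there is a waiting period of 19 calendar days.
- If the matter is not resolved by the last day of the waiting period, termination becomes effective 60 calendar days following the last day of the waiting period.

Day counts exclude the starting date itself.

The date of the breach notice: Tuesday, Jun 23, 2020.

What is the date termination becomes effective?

Adding 90 calendar days to Jun 23, 2020 gives Sep 21, 2020, which is the last day of the mitigation period.
The last day of the standstill period: Sep 21, 2020 + 89 days = Dec 19, 2020.
The last day of the waiting period: 19 calendar days after Dec 19, 2020 is Jan 7, 2021.
Adding 60 calendar days to Jan 7, 2021 gives Mar 8, 2021, which is the date termination becomes effective.

Mar 8, 2021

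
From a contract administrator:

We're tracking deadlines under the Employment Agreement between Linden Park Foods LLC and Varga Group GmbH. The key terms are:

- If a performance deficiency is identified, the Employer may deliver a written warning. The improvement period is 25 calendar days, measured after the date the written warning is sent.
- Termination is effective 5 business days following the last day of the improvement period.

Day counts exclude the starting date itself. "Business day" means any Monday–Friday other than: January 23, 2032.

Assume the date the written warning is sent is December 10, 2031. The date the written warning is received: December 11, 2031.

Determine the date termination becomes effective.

The last day of the improvement period: December 10, 2031 + 25 days = January 4, 2032.
The date termination becomes effective: 5 business days after Sunday, January 4, 2032, skipping weekends — Jan 5, Jan 6, Jan 7, Jan 8, Jan 9 — lands on Friday, January 9, 2032.

January 9, 2032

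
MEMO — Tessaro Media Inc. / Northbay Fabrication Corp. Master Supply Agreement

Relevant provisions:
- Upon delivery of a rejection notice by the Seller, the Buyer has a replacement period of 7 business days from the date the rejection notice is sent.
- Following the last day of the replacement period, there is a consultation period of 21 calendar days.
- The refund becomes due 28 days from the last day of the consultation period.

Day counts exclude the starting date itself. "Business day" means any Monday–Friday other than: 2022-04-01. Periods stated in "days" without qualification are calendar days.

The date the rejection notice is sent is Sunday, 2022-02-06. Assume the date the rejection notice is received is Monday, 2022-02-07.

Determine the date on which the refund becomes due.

From Sunday, 2022-02-06, 7 business days (Feb 7, Feb 8, Feb 9, Feb 10, Feb 11, Feb 14, Feb 15, skipping weekends) brings us to Tuesday, 2022-02-15, which is the last day of the replacement period.
Adding 21 calendar days to 2022-02-15 gives 2022-03-08, which is the last day of the consultation period.
The date on which the refund becomes due: 2022-03-08 + 28 days = 2022-04-05.

2022-04-05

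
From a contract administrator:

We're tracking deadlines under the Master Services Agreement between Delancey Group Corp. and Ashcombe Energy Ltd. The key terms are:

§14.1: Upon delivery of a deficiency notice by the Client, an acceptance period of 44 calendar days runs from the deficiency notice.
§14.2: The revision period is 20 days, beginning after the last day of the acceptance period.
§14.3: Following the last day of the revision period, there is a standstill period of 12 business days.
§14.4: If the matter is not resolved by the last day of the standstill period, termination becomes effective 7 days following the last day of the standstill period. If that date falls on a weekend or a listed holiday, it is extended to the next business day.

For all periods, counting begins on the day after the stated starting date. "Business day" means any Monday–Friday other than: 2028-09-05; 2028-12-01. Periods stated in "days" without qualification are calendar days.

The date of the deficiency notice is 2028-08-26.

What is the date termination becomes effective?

2028-11-21

The last day of the acceptance period: 44 calendar days after 2028-08-26 is 2028-10-09.
The last day of the revision period: 20 calendar days after 2028-10-09 is 2028-10-29.
The last day of the standstill period: counting 12 business days from Sunday, 2028-10-29 (Oct 30, Oct 31, Nov 1, Nov 2, …, Nov 10, Nov 13, Nov 14, skipping weekends) reaches Tuesday, 2028-11-14.
The date termination becomes effective: 7 calendar days after 2028-11-14 is 2028-11-21. 2028-11-21 is a Tuesday and is not a listed holiday, so no roll-forward applies.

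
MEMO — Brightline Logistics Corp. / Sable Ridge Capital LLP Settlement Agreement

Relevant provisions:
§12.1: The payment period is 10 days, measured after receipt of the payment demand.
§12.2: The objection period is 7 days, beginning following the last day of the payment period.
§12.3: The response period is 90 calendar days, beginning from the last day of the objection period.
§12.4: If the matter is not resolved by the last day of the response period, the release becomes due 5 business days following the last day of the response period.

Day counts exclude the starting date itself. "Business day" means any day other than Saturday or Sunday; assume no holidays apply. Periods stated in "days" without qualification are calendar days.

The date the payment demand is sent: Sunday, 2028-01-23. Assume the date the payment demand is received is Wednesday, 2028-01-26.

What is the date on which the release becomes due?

2028-05-19

The last day of the payment period: 2028-01-26 + 10 days = 2028-02-05.
The last day of the objection period: 7 calendar days after 2028-02-05 is 2028-02-12.
Adding 90 calendar days to 2028-02-12 gives 2028-05-12, which is the last day of the response period.
From Friday, 2028-05-12, 5 business days (May 15, May 16, May 17, May 18, May 19, skipping weekends) brings us to Friday, 2028-05-19, which is the date on which the release becomes due.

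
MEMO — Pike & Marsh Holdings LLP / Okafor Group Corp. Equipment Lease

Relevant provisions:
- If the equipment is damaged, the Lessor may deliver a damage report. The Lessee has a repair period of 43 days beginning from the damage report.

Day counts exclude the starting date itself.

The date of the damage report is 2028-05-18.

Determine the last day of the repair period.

The last day of the repair period: 2028-05-18 + 43 days = 2028-06-30.

2028-06-30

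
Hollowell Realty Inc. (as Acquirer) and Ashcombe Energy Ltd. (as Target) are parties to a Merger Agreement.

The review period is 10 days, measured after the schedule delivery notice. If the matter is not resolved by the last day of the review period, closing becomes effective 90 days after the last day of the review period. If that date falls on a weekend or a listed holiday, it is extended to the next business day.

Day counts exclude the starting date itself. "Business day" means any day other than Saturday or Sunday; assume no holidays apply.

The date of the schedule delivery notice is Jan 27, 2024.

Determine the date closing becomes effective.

May 6, 2024

The last day of the review period: 10 calendar days after Jan 27, 2024 is Feb 6, 2024.
The date closing becomes effective: 90 calendar days after Feb 6, 2024 is May 6, 2024. May 6, 2024 is a Monday, so no roll-forward applies.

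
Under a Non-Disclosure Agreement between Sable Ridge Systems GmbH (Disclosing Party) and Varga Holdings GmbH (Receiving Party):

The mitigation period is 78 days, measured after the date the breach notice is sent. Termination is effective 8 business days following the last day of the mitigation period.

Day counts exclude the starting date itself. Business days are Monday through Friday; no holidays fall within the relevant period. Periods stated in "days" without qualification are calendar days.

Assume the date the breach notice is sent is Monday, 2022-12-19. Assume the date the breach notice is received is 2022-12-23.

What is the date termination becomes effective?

Adding 78 calendar days to 2022-12-19 gives 2023-03-07, which is the last day of the mitigation period.
The date termination becomes effective: 8 business days after Tuesday, 2023-03-07, skipping weekends — Mar 8, Mar 9, Mar 10, Mar 13, Mar 14, Mar 15, Mar 16, Mar 17 — lands on Friday, 2023-03-17.

2023-03-17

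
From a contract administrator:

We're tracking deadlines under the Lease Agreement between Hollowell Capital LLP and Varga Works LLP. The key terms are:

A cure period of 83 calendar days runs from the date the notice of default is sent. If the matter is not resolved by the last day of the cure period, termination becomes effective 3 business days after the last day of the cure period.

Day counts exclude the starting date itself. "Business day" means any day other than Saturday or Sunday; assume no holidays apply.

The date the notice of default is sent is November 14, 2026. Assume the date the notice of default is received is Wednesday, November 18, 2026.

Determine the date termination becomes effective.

February 10, 2027

The last day of the cure period: 83 calendar days after November 14, 2026 is February 5, 2027.
The date termination becomes effective: 3 business days after Friday, February 5, 2027, skipping weekends — Feb 8, Feb 9, Feb 10 — lands on Wednesday, February 10, 2027.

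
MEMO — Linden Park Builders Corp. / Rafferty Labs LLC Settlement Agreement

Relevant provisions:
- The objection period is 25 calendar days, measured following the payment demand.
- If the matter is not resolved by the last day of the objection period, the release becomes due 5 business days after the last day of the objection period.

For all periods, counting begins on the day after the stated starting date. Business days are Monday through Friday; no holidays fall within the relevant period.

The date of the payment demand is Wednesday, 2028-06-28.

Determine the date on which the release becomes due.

2028-07-28

The last day of the objection period: 25 calendar days after 2028-06-28 is 2028-07-23.
The date on which the release becomes due: counting 5 business days from Sunday, 2028-07-23 (Jul 24, Jul 25, Jul 26, Jul 27, Jul 28, skipping weekends) reaches Friday, 2028-07-28.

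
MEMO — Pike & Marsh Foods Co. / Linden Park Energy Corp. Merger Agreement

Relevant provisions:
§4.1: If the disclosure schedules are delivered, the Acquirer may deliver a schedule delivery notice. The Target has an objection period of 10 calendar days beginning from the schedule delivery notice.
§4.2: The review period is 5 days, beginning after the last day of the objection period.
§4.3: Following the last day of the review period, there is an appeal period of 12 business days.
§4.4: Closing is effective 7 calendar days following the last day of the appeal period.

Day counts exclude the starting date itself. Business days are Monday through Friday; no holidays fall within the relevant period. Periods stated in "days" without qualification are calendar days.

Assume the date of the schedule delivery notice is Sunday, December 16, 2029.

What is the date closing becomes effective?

The last day of the objection period: 10 calendar days after December 16, 2029 is December 26, 2029.
The last day of the review period: 5 calendar days after December 26, 2029 is December 31, 2029.
The last day of the appeal period: counting 12 business days from Monday, December 31, 2029 (Jan 1, Jan 2, Jan 3, Jan 4, …, Jan 14, Jan 15, Jan 16, skipping weekends) reaches Wednesday, January 16, 2030.
The date closing becomes effective: January 16, 2030 + 7 days = January 23, 2030.

January 23, 2030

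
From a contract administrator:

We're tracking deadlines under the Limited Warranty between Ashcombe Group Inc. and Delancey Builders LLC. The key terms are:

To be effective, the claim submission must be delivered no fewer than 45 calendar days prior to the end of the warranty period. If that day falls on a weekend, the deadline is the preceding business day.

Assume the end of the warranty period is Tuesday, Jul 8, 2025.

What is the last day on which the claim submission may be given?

May 23, 2025

Jul 8, 2025 minus 45 days is May 24, 2025. That is a Saturday, so the deadline moves back to Friday, May 23, 2025.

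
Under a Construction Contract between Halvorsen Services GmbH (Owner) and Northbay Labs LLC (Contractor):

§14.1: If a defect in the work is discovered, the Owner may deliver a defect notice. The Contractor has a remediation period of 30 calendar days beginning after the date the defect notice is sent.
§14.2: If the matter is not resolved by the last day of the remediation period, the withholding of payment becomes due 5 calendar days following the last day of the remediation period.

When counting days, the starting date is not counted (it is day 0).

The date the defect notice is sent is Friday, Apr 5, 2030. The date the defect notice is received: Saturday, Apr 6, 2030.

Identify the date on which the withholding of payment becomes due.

May 10, 2030

The last day of the remediation period: 30 calendar days after Apr 5, 2030 is May 5, 2030.
The date on which the withholding of payment becomes due: 5 calendar days after May 5, 2030 is May 10, 2030.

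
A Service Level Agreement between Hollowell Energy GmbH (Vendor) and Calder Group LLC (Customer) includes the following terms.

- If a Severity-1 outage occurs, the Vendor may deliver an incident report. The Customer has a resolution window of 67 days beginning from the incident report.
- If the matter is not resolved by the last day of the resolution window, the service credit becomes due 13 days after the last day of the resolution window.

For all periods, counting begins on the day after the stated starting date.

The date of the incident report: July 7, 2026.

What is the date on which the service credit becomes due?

September 25, 2026

The last day of the resolution window: July 7, 2026 + 67 days = September 12, 2026.
The date on which the service credit becomes due: September 12, 2026 + 13 days = September 25, 2026.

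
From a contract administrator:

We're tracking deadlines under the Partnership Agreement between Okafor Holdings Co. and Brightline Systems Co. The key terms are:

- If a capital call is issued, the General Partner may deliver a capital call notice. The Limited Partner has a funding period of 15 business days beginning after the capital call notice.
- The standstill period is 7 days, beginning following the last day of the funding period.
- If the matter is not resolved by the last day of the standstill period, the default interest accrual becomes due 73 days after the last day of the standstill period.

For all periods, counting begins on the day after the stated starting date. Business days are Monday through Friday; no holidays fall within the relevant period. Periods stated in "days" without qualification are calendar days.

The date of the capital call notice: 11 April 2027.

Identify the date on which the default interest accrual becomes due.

19 July 2027

The last day of the funding period: counting 15 business days from Sunday, 11 April 2027 (Apr 12, Apr 13, Apr 14, Apr 15, …, Apr 28, Apr 29, Apr 30, skipping weekends) reaches Friday, 30 April 2027.
The last day of the standstill period: 7 calendar days after 30 April 2027 is 7 May 2027.
The date on which the default interest accrual becomes due: 73 calendar days after 7 May 2027 is 19 July 2027.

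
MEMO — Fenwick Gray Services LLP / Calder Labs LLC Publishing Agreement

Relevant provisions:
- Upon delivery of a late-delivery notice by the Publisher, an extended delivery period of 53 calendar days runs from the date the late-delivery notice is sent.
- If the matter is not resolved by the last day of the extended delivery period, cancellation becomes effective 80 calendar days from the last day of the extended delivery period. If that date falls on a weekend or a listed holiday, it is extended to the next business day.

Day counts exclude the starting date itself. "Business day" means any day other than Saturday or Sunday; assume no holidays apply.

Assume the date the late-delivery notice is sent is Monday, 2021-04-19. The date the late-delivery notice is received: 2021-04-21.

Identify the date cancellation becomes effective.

2021-08-30

The last day of the extended delivery period: 2021-04-19 + 53 days = 2021-06-11.
The date cancellation becomes effective: 80 calendar days after 2021-06-11 is 2021-08-30. 2021-08-30 is a Monday, so no roll-forward applies.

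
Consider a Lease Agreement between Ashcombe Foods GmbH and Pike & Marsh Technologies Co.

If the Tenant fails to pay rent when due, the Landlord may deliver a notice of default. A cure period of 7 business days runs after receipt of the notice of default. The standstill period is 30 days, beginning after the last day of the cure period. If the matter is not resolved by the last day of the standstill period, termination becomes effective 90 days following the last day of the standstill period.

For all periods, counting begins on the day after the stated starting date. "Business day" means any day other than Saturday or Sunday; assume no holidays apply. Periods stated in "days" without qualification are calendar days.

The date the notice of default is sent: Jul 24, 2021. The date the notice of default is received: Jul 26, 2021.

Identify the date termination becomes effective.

The last day of the cure period: counting 7 business days from Monday, Jul 26, 2021 (Jul 27, Jul 28, Jul 29, Jul 30, Aug 2, Aug 3, Aug 4, skipping weekends) reaches Wednesday, Aug 4, 2021.
Adding 30 calendar days to Aug 4, 2021 gives Sep 3, 2021, which is the last day of the standstill period.
The date termination becomes effective: Sep 3, 2021 + 90 days = Dec 2, 2021.

Dec 2, 2021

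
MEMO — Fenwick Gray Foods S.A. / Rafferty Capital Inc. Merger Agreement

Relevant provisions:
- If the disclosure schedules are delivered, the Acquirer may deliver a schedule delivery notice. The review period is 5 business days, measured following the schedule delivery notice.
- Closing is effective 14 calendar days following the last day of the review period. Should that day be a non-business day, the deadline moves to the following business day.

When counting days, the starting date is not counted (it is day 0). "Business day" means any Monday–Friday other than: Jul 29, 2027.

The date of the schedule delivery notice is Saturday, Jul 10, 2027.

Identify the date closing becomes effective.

Jul 30, 2027

The last day of the review period: 5 business days after Saturday, Jul 10, 2027, skipping weekends — Jul 12, Jul 13, Jul 14, Jul 15, Jul 16 — lands on Friday, Jul 16, 2027.
The date closing becomes effective: Jul 16, 2027 + 14 days = Jul 30, 2027. Jul 30, 2027 is a Friday and is not a listed holiday, so no roll-forward applies.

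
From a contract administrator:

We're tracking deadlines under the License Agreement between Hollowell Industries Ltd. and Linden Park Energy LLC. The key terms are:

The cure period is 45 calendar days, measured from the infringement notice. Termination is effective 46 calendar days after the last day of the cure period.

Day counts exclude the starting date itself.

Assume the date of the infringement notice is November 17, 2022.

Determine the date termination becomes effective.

February 16, 2023

Adding 45 calendar days to November 17, 2022 gives January 1, 2023, which is the last day of the cure period.
The date termination becomes effective: 46 calendar days after January 1, 2023 is February 16, 2023.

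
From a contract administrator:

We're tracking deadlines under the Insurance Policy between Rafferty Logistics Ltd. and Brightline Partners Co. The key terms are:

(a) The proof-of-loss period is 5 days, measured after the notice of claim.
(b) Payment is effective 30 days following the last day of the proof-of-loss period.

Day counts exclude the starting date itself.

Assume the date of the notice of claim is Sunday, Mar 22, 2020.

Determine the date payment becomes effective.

Apr 26, 2020

The last day of the proof-of-loss period: Mar 22, 2020 + 5 days = Mar 27, 2020.
Adding 30 calendar days to Mar 27, 2020 gives Apr 26, 2020, which is the date payment becomes effective.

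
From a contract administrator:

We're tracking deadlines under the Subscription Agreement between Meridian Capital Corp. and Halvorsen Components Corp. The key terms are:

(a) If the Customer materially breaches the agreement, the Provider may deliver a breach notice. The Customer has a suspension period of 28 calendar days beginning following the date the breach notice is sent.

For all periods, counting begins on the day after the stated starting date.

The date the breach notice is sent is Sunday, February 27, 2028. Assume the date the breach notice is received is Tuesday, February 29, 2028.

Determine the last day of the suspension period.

March 26, 2028

The last day of the suspension period: 28 calendar days after February 27, 2028 is March 26, 2028.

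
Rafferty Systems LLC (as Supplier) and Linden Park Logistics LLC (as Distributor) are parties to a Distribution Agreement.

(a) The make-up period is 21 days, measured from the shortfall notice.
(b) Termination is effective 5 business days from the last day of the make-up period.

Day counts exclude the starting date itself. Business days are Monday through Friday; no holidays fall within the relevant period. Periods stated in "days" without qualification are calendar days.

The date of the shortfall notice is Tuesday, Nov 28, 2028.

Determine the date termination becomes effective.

The last day of the make-up period: 21 calendar days after Nov 28, 2028 is Dec 19, 2028.
The date termination becomes effective: counting 5 business days from Tuesday, Dec 19, 2028 (Dec 20, Dec 21, Dec 22, Dec 25, Dec 26, skipping weekends) reaches Tuesday, Dec 26, 2028.

Dec 26, 2028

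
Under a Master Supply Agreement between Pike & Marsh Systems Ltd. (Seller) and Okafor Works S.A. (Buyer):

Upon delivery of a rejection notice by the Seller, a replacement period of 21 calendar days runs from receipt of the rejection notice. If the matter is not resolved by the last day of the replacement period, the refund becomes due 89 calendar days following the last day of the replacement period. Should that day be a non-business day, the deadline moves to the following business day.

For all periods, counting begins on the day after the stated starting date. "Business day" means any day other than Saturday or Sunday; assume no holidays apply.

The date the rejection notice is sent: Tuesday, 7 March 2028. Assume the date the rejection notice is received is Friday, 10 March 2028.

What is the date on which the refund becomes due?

Adding 21 calendar days to 10 March 2028 gives 31 March 2028, which is the last day of the replacement period.
The date on which the refund becomes due: 31 March 2028 + 89 days = 28 June 2028. 28 June 2028 is a Wednesday, so no roll-forward applies.

28 June 2028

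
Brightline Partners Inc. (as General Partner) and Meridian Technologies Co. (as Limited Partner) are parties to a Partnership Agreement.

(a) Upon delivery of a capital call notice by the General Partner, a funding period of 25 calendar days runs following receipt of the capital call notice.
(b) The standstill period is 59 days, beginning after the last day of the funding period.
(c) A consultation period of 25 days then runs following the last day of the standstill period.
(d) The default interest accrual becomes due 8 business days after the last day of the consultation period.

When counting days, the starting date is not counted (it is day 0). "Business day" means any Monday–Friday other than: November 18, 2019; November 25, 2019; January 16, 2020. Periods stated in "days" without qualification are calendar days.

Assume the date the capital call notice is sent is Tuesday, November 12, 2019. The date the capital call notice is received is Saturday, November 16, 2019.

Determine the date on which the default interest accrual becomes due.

March 16, 2020

Adding 25 calendar days to November 16, 2019 gives December 11, 2019, which is the last day of the funding period.
The last day of the standstill period: 59 calendar days after December 11, 2019 is February 8, 2020.
The last day of the consultation period: February 8, 2020 + 25 days = March 4, 2020.
The date on which the default interest accrual becomes due: 8 business days after Wednesday, March 4, 2020, skipping weekends — Mar 5, Mar 6, Mar 9, Mar 10, Mar 11, Mar 12, Mar 13, Mar 16 — lands on Monday, March 16, 2020.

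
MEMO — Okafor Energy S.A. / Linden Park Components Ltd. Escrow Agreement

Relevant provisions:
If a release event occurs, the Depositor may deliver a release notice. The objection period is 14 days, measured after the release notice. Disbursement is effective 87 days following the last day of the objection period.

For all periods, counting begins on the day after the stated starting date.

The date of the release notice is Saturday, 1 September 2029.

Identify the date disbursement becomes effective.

The last day of the objection period: 1 September 2029 + 14 days = 15 September 2029.
The date disbursement becomes effective: 87 calendar days after 15 September 2029 is 11 December 2029.

11 December 2029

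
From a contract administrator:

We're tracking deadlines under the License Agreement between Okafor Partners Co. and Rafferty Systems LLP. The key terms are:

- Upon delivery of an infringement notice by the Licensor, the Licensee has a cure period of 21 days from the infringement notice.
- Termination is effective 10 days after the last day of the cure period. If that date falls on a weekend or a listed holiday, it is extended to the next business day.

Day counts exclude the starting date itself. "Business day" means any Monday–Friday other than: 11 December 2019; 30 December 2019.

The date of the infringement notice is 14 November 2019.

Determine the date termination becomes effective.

The last day of the cure period: 21 calendar days after 14 November 2019 is 5 December 2019.
The date termination becomes effective: 10 calendar days after 5 December 2019 is 15 December 2019. That falls on a Sunday, so it rolls to the next business day, Monday, 16 December 2019.

16 December 2019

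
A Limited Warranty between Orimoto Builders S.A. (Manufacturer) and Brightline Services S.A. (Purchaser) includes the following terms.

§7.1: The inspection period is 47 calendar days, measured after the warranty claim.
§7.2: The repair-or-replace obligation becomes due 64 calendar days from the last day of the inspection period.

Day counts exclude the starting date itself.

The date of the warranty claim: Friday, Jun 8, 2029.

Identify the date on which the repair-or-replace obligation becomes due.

The last day of the inspection period: Jun 8, 2029 + 47 days = Jul 25, 2029.
The date on which the repair-or-replace obligation becomes due: 64 calendar days after Jul 25, 2029 is Sep 27, 2029.

Sep 27, 2029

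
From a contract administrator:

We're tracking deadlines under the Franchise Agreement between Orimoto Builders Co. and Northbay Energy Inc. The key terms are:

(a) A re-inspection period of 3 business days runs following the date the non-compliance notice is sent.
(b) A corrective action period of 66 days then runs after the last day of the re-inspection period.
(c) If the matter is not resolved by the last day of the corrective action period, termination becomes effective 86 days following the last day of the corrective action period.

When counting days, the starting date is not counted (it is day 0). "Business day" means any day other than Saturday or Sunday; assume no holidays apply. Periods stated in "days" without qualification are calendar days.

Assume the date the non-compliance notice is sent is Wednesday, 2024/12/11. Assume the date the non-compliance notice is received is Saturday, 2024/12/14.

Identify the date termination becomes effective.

The last day of the re-inspection period: 3 business days after Wednesday, 2024/12/11, skipping weekends — Dec 12, Dec 13, Dec 16 — lands on Monday, 2024/12/16.
Adding 66 calendar days to 2024/12/16 gives 2025/02/20, which is the last day of the corrective action period.
The date termination becomes effective: 2025/02/20 + 86 days = 2025/05/17.

2025/05/17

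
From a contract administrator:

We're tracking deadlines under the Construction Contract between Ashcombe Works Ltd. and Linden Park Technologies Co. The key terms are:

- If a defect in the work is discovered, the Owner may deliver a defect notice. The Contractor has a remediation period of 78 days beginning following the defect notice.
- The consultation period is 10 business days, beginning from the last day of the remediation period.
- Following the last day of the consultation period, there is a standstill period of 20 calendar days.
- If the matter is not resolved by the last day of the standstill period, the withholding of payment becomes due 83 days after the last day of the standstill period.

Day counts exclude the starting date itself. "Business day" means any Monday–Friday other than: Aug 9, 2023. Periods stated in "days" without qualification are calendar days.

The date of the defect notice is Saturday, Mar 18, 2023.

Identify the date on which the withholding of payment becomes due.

Sep 27, 2023

The last day of the remediation period: 78 calendar days after Mar 18, 2023 is Jun 4, 2023.
From Sunday, Jun 4, 2023, 10 business days (Jun 5, Jun 6, Jun 7, Jun 8, Jun 9, Jun 12, Jun 13, Jun 14, Jun 15, Jun 16, skipping weekends) brings us to Friday, Jun 16, 2023, which is the last day of the consultation period.
Adding 20 calendar days to Jun 16, 2023 gives Jul 6, 2023, which is the last day of the standstill period.
The date on which the withholding of payment becomes due: 83 calendar days after Jul 6, 2023 is Sep 27, 2023.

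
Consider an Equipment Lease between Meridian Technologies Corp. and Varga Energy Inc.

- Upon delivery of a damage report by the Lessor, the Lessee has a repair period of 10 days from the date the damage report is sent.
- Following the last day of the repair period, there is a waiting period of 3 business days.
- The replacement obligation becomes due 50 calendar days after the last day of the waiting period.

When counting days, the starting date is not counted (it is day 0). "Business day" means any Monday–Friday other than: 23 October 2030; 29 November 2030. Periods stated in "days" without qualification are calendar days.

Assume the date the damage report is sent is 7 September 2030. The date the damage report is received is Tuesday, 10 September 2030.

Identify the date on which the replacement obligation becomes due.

The last day of the repair period: 10 calendar days after 7 September 2030 is 17 September 2030.
From Tuesday, 17 September 2030, 3 business days (Sep 18, Sep 19, Sep 20, skipping weekends) brings us to Friday, 20 September 2030, which is the last day of the waiting period.
The date on which the replacement obligation becomes due: 20 September 2030 + 50 days = 9 November 2030.

9 November 2030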